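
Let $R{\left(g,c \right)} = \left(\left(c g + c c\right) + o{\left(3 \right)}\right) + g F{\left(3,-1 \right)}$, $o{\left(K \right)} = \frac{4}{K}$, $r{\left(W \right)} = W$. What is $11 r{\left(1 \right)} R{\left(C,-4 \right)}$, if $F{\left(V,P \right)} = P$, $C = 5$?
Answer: $- \frac{253}{3} \approx -84.333$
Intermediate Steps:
$R{\left(g,c \right)} = \frac{4}{3} + c^{2} - g + c g$ ($R{\left(g,c \right)} = \left(\left(c g + c c\right) + \frac{4}{3}\right) + g \left(-1\right) = \left(\left(c g + c^{2}\right) + 4 \cdot \frac{1}{3}\right) - g = \left(\left(c^{2} + c g\right) + \frac{4}{3}\right) - g = \left(\frac{4}{3} + c^{2} + c g\right) - g = \frac{4}{3} + c^{2} - g + c g$)
$11 r{\left(1 \right)} R{\left(C,-4 \right)} = 11 \cdot 1 \left(\frac{4}{3} + \left(-4\right)^{2} - 5 - 20\right) = 11 \left(\frac{4}{3} + 16 - 5 - 20\right) = 11 \left(- \frac{23}{3}\right) = - \frac{253}{3}$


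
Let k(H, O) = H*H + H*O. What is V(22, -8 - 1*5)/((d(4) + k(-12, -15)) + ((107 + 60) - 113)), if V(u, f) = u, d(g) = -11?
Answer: 22/367 ≈ 0.059946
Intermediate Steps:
k(H, O) = H² + H*O
V(22, -8 - 1*5)/((d(4) + k(-12, -15)) + ((107 + 60) - 113)) = 22/((-11 - 12*(-12 - 15)) + ((107 + 60) - 113)) = 22/((-11 - 12*(-27)) + (167 - 113)) = 22/((-11 + 324) + 54) = 22/(313 + 54) = 22/367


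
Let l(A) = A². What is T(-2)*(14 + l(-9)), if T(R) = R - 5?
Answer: -665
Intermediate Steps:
T(R) = -5 + R
T(-2)*(14 + l(-9)) = (-5 - 2)*(14 + (-9)²) = -7*(14 + 81) = -7*95 = -665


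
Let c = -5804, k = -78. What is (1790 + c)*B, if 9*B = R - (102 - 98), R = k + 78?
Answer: 1784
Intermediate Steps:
R = 0 (R = -78 + 78 = 0)
B = -4/9 (B = (0 - (102 - 98))/9 = (0 - 1*4)/9 = (0 - 4)/9 = (⅑)*(-4) = -4/9 ≈ -0.44444)
(1790 + c)*B = (1790 - 5804)*(-4/9) = -4014*(-4/9) = 1784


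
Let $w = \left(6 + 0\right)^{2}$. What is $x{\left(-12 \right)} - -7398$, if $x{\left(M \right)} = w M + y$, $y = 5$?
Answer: $6971$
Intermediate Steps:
$w = 36$ ($w = 6^{2} = 36$)
$x{\left(M \right)} = 5 + 36 M$ ($x{\left(M \right)} = 36 M + 5 = 5 + 36 M$)
$x{\left(-12 \right)} - -7398 = \left(5 + 36 \left(-12\right)\right) - -7398 = \left(5 - 432\right) + 7398 = -427 + 7398 = 6971$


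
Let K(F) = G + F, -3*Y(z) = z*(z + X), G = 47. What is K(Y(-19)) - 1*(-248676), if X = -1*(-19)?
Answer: 248723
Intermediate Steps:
X = 19
Y(z) = -z*(19 + z)/3 (Y(z) = -z*(z + 19)/3 = -z*(19 + z)/3)
K(F) = 47 + F
K(Y(-19)) - 1*(-248676) = (47 - ⅓*(-19)*(19 - 19)) - 1*(-248676) = (47 - ⅓*(-19)*0) + 248676 = (47 + 0) + 248676 = 47 + 248676 = 248723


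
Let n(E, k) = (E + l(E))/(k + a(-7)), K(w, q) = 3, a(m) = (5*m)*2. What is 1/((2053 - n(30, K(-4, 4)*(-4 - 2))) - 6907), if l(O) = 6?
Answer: -22/106779 ≈ -0.00020603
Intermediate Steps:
a(m) = 10*m
n(E, k) = (6 + E)/(-70 + k) (n(E, k) = (E + 6)/(k + 10*(-7)) = (6 + E)/(k - 70) = (6 + E)/(-70 + k))
1/((2053 - n(30, K(-4, 4)*(-4 - 2))) - 6907) = 1/((2053 - (6 + 30)/(-70 + 3*(-4 - 2))) - 6907) = 1/((2053 - 36/(-70 + 3*(-6))) - 6907) = 1/((2053 - 36/(-70 - 18)) - 6907) = 1/((2053 - 36/(-88)) - 6907) = 1/((2053 - (-1)*36/88) - 6907) = 1/((2053 - 1*(-9/22)) - 6907) = 1/((2053 + 9/22) - 6907) = 1/(45175/22 - 6907) = 1/(-106779/22) = -22/106779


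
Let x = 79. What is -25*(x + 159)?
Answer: -5950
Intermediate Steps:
-25*(x + 159) = -25*(79 + 159) = -25*238 = -5950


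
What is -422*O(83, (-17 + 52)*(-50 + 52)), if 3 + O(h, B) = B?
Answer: -28274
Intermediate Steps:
O(h, B) = -3 + B
-422*O(83, (-17 + 52)*(-50 + 52)) = -422*(-3 + (-17 + 52)*(-50 + 52)) = -422*(-3 + 35*2) = -422*(-3 + 70) = -422*67 = -28274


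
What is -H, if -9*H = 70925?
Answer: 70925/9 ≈ 7880.6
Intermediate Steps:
H = -70925/9 (H = -⅑*70925 = -70925/9 ≈ -7880.6)
-H = -1*(-70925/9) = 70925/9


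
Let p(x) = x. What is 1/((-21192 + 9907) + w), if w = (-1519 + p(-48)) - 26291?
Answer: -1/39143 ≈ -2.5547e-5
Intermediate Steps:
w = -27858 (w = (-1519 - 48) - 26291 = -1567 - 26291 = -27858)
1/((-21192 + 9907) + w) = 1/((-21192 + 9907) - 27858) = 1/(-11285 - 27858) = 1/(-39143) = -1/39143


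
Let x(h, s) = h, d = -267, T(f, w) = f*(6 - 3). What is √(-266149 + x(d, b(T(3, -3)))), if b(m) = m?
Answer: 4*I*√16651 ≈ 516.16*I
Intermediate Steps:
T(f, w) = 3*f (T(f, w) = f*3 = 3*f)
√(-266149 + x(d, b(T(3, -3)))) = √(-266149 - 267) = √(-266416) = 4*I*√16651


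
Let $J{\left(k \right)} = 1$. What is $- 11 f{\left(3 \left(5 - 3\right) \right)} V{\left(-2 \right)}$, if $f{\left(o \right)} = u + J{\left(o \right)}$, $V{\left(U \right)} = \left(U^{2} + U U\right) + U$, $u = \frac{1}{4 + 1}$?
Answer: $- \frac{396}{5} \approx -79.2$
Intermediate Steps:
$u = \frac{1}{5} \approx 0.2$
$V{\left(U \right)} = U + 2 U^{2}$ ($V{\left(U \right)} = \left(U^{2} + U^{2}\right) + U = 2 U^{2} + U = U + 2 U^{2}$)
$f{\left(o \right)} = \frac{6}{5}$ ($f{\left(o \right)} = \frac{1}{5} + 1 = \frac{6}{5}$)
$- 11 f{\left(3 \left(5 - 3\right) \right)} V{\left(-2 \right)} = \left(-11\right) \frac{6}{5} \left(- 2 \left(1 + 2 \left(-2\right)\right)\right) = - \frac{66 \left(- 2 \left(1 - 4\right)\right)}{5} = - \frac{66 \left(\left(-2\right) \left(-3\right)\right)}{5} = \left(- \frac{66}{5}\right) 6 = - \frac{396}{5}$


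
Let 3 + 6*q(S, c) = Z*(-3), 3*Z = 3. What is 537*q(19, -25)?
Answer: -537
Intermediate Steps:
Z = 1 (Z = (1/3)*3 = 1)
q(S, c) = -1 (q(S, c) = -1/2 + (1*(-3))/6 = -1/2 + (1/6)*(-3) = -1/2 - 1/2 = -1)
537*q(19, -25) = 537*(-1) = -537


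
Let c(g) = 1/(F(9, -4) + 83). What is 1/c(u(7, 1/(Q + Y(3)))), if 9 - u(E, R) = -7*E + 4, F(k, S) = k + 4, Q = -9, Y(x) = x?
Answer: 96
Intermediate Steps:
F(k, S) = 4 + k
u(E, R) = 5 + 7*E (u(E, R) = 9 - (-7*E + 4) = 9 - (4 - 7*E) = 9 + (-4 + 7*E) = 5 + 7*E)
c(g) = 1/96 (c(g) = 1/((4 + 9) + 83) = 1/(13 + 83) = 1/96)
1/c(u(7, 1/(Q + Y(3)))) = 1/(1/96) = 96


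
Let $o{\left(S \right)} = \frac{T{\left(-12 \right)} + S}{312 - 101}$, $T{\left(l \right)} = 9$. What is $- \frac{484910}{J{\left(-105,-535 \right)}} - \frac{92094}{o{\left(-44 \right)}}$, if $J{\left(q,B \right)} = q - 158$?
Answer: $\frac{5127544192}{9205} \approx 5.5704 \cdot 10^{5}$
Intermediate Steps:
$J{\left(q,B \right)} = -158 + q$
$o{\left(S \right)} = \frac{9}{211} + \frac{S}{211}$ ($o{\left(S \right)} = \frac{9 + S}{312 - 101} = \frac{9 + S}{211} = \left(9 + S\right) \frac{1}{211} = \frac{9}{211} + \frac{S}{211}$)
$- \frac{484910}{J{\left(-105,-535 \right)}} - \frac{92094}{o{\left(-44 \right)}} = - \frac{484910}{-158 - 105} - \frac{92094}{\frac{9}{211} + \frac{1}{211} \left(-44\right)} = - \frac{484910}{-263} - \frac{92094}{\frac{9}{211} - \frac{44}{211}} = \left(-484910\right) \left(- \frac{1}{263}\right) - \frac{92094}{- \frac{35}{211}} = \frac{484910}{263} - - \frac{19431834}{35} = \frac{484910}{263} + \frac{19431834}{35} = \frac{5127544192}{9205}$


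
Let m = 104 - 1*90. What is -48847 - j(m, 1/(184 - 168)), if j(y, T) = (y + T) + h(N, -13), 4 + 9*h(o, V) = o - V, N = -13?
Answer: -7035929/144 ≈ -48861.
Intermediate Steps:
m = 14 (m = 104 - 90 = 14)
h(o, V) = -4/9 - V/9 + o/9 (h(o, V) = -4/9 + (o - V)/9 = -4/9 + (-V/9 + o/9) = -4/9 - V/9 + o/9)
j(y, T) = -4/9 + T + y (j(y, T) = (y + T) + (-4/9 - ⅑*(-13) + (⅑)*(-13)) = (T + y) + (-4/9 + 13/9 - 13/9) = (T + y) - 4/9 = -4/9 + T + y)
-48847 - j(m, 1/(184 - 168)) = -48847 - (-4/9 + 1/(184 - 168) + 14) = -48847 - (-4/9 + 1/16 + 14) = -48847 - 1*1961/144 = -48847 - 1961/144 = -7035929/144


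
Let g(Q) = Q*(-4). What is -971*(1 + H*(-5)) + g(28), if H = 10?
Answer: 47467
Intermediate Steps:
g(Q) = -4*Q
-971*(1 + H*(-5)) + g(28) = -971*(1 + 10*(-5)) - 4*28 = -971*(1 - 50) - 112 = -971*(-49) - 112 = 47579 - 112 = 47467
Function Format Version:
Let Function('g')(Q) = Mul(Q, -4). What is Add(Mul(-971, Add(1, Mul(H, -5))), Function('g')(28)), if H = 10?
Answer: 47467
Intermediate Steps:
Function('g')(Q) = Mul(-4, Q)
Add(Mul(-971, Add(1, Mul(H, -5))), Function('g')(28)) = Add(Mul(-971, Add(1, Mul(10, -5))), Mul(-4, 28)) = Add(Mul(-971, Add(1, -50)), -112) = Add(Mul(-971, -49), -112) = Add(47579, -112) = 47467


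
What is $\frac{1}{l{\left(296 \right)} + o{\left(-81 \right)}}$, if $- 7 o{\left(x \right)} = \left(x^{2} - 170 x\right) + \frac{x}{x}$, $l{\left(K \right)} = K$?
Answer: $- \frac{7}{18260} \approx -0.00038335$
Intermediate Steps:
$o{\left(x \right)} = - \frac{1}{7} - \frac{x^{2}}{7} + \frac{170 x}{7}$ ($o{\left(x \right)} = - \frac{\left(x^{2} - 170 x\right) + \frac{x}{x}}{7} = - \frac{\left(x^{2} - 170 x\right) + 1}{7} = - \frac{1 + x^{2} - 170 x}{7} = - \frac{1}{7} - \frac{x^{2}}{7} + \frac{170 x}{7}$)
$\frac{1}{l{\left(296 \right)} + o{\left(-81 \right)}} = \frac{1}{296 - \left(\frac{13771}{7} + \frac{6561}{7}\right)} = \frac{1}{296 - \frac{20332}{7}} = \frac{1}{- \frac{18260}{7}} = - \frac{7}{18260}$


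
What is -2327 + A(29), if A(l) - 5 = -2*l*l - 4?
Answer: -4008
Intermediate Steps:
A(l) = 1 - 2*l² (A(l) = 5 + (-2*l*l - 4) = 5 + (-2*l² - 4) = 5 + (-4 - 2*l²) = 1 - 2*l²)
-2327 + A(29) = -2327 + (1 - 2*29²) = -2327 + (1 - 2*841) = -2327 + (1 - 1682) = -2327 - 1681 = -4008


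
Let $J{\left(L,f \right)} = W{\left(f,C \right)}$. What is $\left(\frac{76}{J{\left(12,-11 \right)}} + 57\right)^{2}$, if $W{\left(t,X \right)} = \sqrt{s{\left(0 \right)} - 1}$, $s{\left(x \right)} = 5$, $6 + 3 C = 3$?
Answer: $9025$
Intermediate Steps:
$C = -1$ ($C = -2 + \frac{1}{3} \cdot 3 = -2 + 1 = -1$)
$W{\left(t,X \right)} = 2$ ($W{\left(t,X \right)} = \sqrt{5 - 1} = \sqrt{4} = 2$)
$J{\left(L,f \right)} = 2$
$\left(\frac{76}{J{\left(12,-11 \right)}} + 57\right)^{2} = \left(\frac{76}{2} + 57\right)^{2} = \left(76 \cdot \frac{1}{2} + 57\right)^{2} = \left(38 + 57\right)^{2} = 95^{2} = 9025$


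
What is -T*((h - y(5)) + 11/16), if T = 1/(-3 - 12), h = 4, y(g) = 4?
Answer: 11/240 ≈ 0.045833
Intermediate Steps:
T = -1/15 (T = 1/(-15) = -1/15 ≈ -0.066667)
-T*((h - y(5)) + 11/16) = -(-1)*((4 - 1*4) + 11/16)/15 = -(-1)*((4 - 4) + 11*(1/16))/15 = -(-1)*(0 + 11/16)/15 = -(-1)*11/(15*16) = -1*(-11/240) = 11/240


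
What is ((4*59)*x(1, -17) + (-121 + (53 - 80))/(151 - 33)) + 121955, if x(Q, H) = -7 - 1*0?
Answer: 7097803/59 ≈ 1.2030e+5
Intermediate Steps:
x(Q, H) = -7 (x(Q, H) = -7 + 0 = -7)
((4*59)*x(1, -17) + (-121 + (53 - 80))/(151 - 33)) + 121955 = ((4*59)*(-7) + (-121 + (53 - 80))/(151 - 33)) + 121955 = (236*(-7) + (-121 - 27)/118) + 121955 = (-1652 - 148*1/118) + 121955 = (-1652 - 74/59) + 121955 = -97542/59 + 121955 = 7097803/59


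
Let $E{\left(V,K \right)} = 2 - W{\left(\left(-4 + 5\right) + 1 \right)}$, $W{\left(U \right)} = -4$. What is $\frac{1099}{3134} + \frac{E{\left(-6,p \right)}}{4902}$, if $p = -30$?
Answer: $\frac{901017}{2560478} \approx 0.35189$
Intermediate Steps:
$E{\left(V,K \right)} = 6$ ($E{\left(V,K \right)} = 2 - -4 = 2 + 4 = 6$)
$\frac{1099}{3134} + \frac{E{\left(-6,p \right)}}{4902} = \frac{1099}{3134} + \frac{6}{4902} = 1099 \cdot \frac{1}{3134} + 6 \cdot \frac{1}{4902} = \frac{1099}{3134} + \frac{1}{817} = \frac{901017}{2560478}$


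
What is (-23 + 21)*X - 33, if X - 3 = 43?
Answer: -125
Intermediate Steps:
X = 46 (X = 3 + 43 = 46)
(-23 + 21)*X - 33 = (-23 + 21)*46 - 33 = -2*46 - 33 = -92 - 33 = -125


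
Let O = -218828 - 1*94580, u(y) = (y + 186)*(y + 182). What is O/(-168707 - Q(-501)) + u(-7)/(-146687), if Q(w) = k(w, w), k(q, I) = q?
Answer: 20351913173/12336816761 ≈ 1.6497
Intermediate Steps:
Q(w) = w
u(y) = (182 + y)*(186 + y) (u(y) = (186 + y)*(182 + y) = (182 + y)*(186 + y))
O = -313408 (O = -218828 - 94580 = -313408)
O/(-168707 - Q(-501)) + u(-7)/(-146687) = -313408/(-168707 - 1*(-501)) + (33852 + (-7)**2 + 368*(-7))/(-146687) = -313408/(-168707 + 501) + (33852 + 49 - 2576)*(-1/146687) = -313408/(-168206) + 31325*(-1/146687) = -313408*(-1/168206) - 31325/146687 = 156704/84103 - 31325/146687 = 20351913173/12336816761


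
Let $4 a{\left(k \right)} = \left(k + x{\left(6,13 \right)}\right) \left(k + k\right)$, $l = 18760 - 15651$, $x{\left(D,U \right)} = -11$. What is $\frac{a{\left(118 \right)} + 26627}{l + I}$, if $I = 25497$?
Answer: $\frac{16470}{14303} \approx 1.1515$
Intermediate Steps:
$l = 3109$ ($l = 18760 - 15651 = 3109$)
$a{\left(k \right)} = \frac{k \left(-11 + k\right)}{2}$ ($a{\left(k \right)} = \frac{\left(k - 11\right) \left(k + k\right)}{4} = \frac{\left(-11 + k\right) 2 k}{4} = \frac{2 k \left(-11 + k\right)}{4} = \frac{k \left(-11 + k\right)}{2}$)
$\frac{a{\left(118 \right)} + 26627}{l + I} = \frac{\frac{1}{2} \cdot 118 \left(-11 + 118\right) + 26627}{3109 + 25497} = \frac{\frac{1}{2} \cdot 118 \cdot 107 + 26627}{28606} = \left(6313 + 26627\right) \frac{1}{28606} = 32940 \cdot \frac{1}{28606} = \frac{16470}{14303}$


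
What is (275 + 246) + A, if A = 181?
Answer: 702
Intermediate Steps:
(275 + 246) + A = (275 + 246) + 181 = 521 + 181 = 702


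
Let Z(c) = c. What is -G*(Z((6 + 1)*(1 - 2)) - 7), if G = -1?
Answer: -14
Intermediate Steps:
-G*(Z((6 + 1)*(1 - 2)) - 7) = -(-1)*((6 + 1)*(1 - 2) - 7) = -(-1)*(7*(-1) - 7) = -(-1)*(-7 - 7) = -(-1)*(-14) = -1*14 = -14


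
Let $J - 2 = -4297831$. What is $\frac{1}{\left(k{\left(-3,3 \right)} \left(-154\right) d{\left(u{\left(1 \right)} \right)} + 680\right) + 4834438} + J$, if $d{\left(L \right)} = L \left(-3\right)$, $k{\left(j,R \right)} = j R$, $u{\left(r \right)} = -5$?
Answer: $- \frac{20869862223731}{4855908} \approx -4.2978 \cdot 10^{6}$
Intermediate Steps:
$J = -4297829$ ($J = 2 - 4297831 = -4297829$)
$k{\left(j,R \right)} = R j$
$d{\left(L \right)} = - 3 L$
$\frac{1}{\left(k{\left(-3,3 \right)} \left(-154\right) d{\left(u{\left(1 \right)} \right)} + 680\right) + 4834438} + J = \frac{1}{\left(3 \left(-3\right) \left(-154\right) \left(\left(-3\right) \left(-5\right)\right) + 680\right) + 4834438} - 4297829 = \frac{1}{\left(\left(-9\right) \left(-154\right) 15 + 680\right) + 4834438} - 4297829 = \frac{1}{\left(1386 \cdot 15 + 680\right) + 4834438} - 4297829 = \frac{1}{\left(20790 + 680\right) + 4834438} - 4297829 = \frac{1}{21470 + 4834438} - 4297829 = \frac{1}{4855908} - 4297829 = - \frac{20869862223731}{4855908}$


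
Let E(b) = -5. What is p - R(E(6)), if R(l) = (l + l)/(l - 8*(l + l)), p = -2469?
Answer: -37033/15 ≈ -2468.9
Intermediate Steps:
R(l) = -2/15 (R(l) = (2*l)/(l - 16*l) = (2*l)/((-15*l)) = (2*l)*(-1/(15*l)) = -2/15)
p - R(E(6)) = -2469 - 1*(-2/15) = -2469 + 2/15 = -37033/15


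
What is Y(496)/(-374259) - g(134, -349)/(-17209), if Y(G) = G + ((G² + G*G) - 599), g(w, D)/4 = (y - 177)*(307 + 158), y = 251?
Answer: 43047402599/6440623131 ≈ 6.6837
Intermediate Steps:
g(w, D) = 137640 (g(w, D) = 4*((251 - 177)*(307 + 158)) = 4*(74*465) = 4*34410 = 137640)
Y(G) = -599 + G + 2*G² (Y(G) = G + ((G² + G²) - 599) = G + (2*G² - 599) = G + (-599 + 2*G²) = -599 + G + 2*G²)
Y(496)/(-374259) - g(134, -349)/(-17209) = (-599 + 496 + 2*496²)/(-374259) - 1*137640/(-17209) = (-599 + 496 + 2*246016)*(-1/374259) - 137640*(-1/17209) = (-599 + 496 + 492032)*(-1/374259) + 137640/17209 = 491929*(-1/374259) + 137640/17209 = -491929/374259 + 137640/17209 = 43047402599/6440623131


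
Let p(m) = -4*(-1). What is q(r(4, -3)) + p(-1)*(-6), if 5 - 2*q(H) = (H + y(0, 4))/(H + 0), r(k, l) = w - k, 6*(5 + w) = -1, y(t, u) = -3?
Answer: -1219/55 ≈ -22.164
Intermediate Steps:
p(m) = 4
w = -31/6 (w = -5 + (⅙)*(-1) = -5 - ⅙ = -31/6 ≈ -5.1667)
r(k, l) = -31/6 - k
q(H) = 5/2 - (-3 + H)/(2*H) (q(H) = 5/2 - (H - 3)/(2*(H + 0)) = 5/2 - (-3 + H)/(2*H))
q(r(4, -3)) + p(-1)*(-6) = (2 + 3/(2*(-31/6 - 1*4))) + 4*(-6) = (2 + 3/(2*(-31/6 - 4))) - 24 = (2 + 3/(2*(-55/6))) - 24 = (2 + (3/2)*(-6/55)) - 24 = (2 - 9/55) - 24 = 101/55 - 24 = -1219/55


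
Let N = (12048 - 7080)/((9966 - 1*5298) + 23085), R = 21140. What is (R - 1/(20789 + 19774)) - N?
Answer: 7932682155241/375248313 ≈ 21140.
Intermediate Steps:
N = 1656/9251 (N = 4968/((9966 - 5298) + 23085) = 4968/(4668 + 23085) = 4968/27753 = 4968*(1/27753) = 1656/9251 ≈ 0.17901)
(R - 1/(20789 + 19774)) - N = (21140 - 1/(20789 + 19774)) - 1*1656/9251 = (21140 - 1/40563) - 1656/9251 = 857501819/40563 - 1656/9251 = 7932682155241/375248313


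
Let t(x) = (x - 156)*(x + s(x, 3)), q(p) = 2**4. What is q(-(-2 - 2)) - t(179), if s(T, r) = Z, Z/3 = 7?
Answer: -4584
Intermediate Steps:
Z = 21 (Z = 3*7 = 21)
s(T, r) = 21
q(p) = 16
t(x) = (-156 + x)*(21 + x) (t(x) = (x - 156)*(x + 21) = (-156 + x)*(21 + x))
q(-(-2 - 2)) - t(179) = 16 - (-3276 + 179**2 - 135*179) = 16 - (-3276 + 32041 - 24165) = 16 - 1*4600 = 16 - 4600 = -4584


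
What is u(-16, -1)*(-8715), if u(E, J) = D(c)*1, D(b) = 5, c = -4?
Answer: -43575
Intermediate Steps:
u(E, J) = 5 (u(E, J) = 5*1 = 5)
u(-16, -1)*(-8715) = 5*(-8715) = -43575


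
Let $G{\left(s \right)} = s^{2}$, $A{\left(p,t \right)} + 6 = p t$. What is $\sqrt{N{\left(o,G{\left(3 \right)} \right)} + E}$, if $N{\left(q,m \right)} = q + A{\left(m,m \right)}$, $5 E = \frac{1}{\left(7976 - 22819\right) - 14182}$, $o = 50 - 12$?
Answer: $\frac{14 \sqrt{53966505}}{9675} \approx 10.63$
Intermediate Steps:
$o = 38$
$A{\left(p,t \right)} = -6 + p t$
$E = - \frac{1}{145125}$ ($E = \frac{1}{5 \left(\left(7976 - 22819\right) - 14182\right)} = \frac{1}{5 \left(-14843 - 14182\right)} = \frac{1}{5 \left(-29025\right)} = \frac{1}{5} \left(- \frac{1}{29025}\right) = - \frac{1}{145125} \approx -6.8906 \cdot 10^{-6}$)
$N{\left(q,m \right)} = -6 + q + m^{2}$ ($N{\left(q,m \right)} = q + \left(-6 + m m\right) = q + \left(-6 + m^{2}\right) = -6 + q + m^{2}$)
$\sqrt{N{\left(o,G{\left(3 \right)} \right)} + E} = \sqrt{\left(-6 + 38 + \left(3^{2}\right)^{2}\right) - \frac{1}{145125}} = \sqrt{\left(-6 + 38 + 9^{2}\right) - \frac{1}{145125}} = \sqrt{\left(-6 + 38 + 81\right) - \frac{1}{145125}} = \sqrt{113 - \frac{1}{145125}} = \sqrt{\frac{16399124}{145125}} = \frac{14 \sqrt{53966505}}{9675}$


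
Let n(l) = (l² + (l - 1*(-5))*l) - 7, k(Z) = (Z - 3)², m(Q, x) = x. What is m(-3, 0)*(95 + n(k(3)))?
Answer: 0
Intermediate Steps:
k(Z) = (-3 + Z)²
n(l) = -7 + l² + l*(5 + l) (n(l) = (l² + (l + 5)*l) - 7 = (l² + (5 + l)*l) - 7 = (l² + l*(5 + l)) - 7 = -7 + l² + l*(5 + l))
m(-3, 0)*(95 + n(k(3))) = 0*(95 + (-7 + 2*((-3 + 3)²)² + 5*(-3 + 3)²)) = 0*(95 + (-7 + 2*(0²)² + 5*0²)) = 0*(95 + (-7 + 2*0² + 5*0)) = 0*(95 + (-7 + 2*0 + 0)) = 0*(95 + (-7 + 0 + 0)) = 0*(95 - 7) = 0*88 = 0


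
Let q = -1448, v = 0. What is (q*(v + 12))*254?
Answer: -4413504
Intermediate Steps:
(q*(v + 12))*254 = -1448*(0 + 12)*254 = -1448*12*254 = -17376*254 = -4413504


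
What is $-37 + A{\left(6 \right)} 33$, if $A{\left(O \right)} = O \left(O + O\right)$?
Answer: $2339$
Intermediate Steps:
$A{\left(O \right)} = 2 O^{2}$ ($A{\left(O \right)} = O 2 O = 2 O^{2}$)
$-37 + A{\left(6 \right)} 33 = -37 + 2 \cdot 6^{2} \cdot 33 = -37 + 2 \cdot 36 \cdot 33 = -37 + 72 \cdot 33 = -37 + 2376 = 2339$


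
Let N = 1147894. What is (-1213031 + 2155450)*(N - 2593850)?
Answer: -1362696407564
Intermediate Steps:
(-1213031 + 2155450)*(N - 2593850) = (-1213031 + 2155450)*(1147894 - 2593850) = 942419*(-1445956) = -1362696407564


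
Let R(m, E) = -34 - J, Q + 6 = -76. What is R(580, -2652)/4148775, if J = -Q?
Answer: -116/4148775 ≈ -2.7960e-5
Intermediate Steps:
Q = -82 (Q = -6 - 76 = -82)
J = 82 (J = -1*(-82) = 82)
R(m, E) = -116 (R(m, E) = -34 - 1*82 = -34 - 82 = -116)
R(580, -2652)/4148775 = -116/4148775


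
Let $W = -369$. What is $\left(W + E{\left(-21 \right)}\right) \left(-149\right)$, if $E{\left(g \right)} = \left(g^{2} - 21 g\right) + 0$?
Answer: $-76437$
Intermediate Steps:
$E{\left(g \right)} = g^{2} - 21 g$
$\left(W + E{\left(-21 \right)}\right) \left(-149\right) = \left(-369 - 21 \left(-21 - 21\right)\right) \left(-149\right) = \left(-369 - -882\right) \left(-149\right) = \left(-369 + 882\right) \left(-149\right) = 513 \left(-149\right) = -76437$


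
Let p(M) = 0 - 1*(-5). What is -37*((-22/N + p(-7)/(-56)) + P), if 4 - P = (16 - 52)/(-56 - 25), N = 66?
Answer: -58423/504 ≈ -115.92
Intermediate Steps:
P = 32/9 (P = 4 - (16 - 52)/(-56 - 25) = 4 - (-36)/(-81) = 4 - (-36)*(-1)/81 = 4 - 1*4/9 = 4 - 4/9 = 32/9 ≈ 3.5556)
p(M) = 5 (p(M) = 0 + 5 = 5)
-37*((-22/N + p(-7)/(-56)) + P) = -37*((-22/66 + 5/(-56)) + 32/9) = -37*((-22*1/66 + 5*(-1/56)) + 32/9) = -37*((-⅓ - 5/56) + 32/9) = -37*(-71/168 + 32/9) = -37*1579/504 = -58423/504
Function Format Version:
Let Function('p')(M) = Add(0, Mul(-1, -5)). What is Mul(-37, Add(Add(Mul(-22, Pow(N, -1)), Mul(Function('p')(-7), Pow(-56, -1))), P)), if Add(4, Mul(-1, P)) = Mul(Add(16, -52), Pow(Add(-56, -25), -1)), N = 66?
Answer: Rational(-58423, 504) ≈ -115.92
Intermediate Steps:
P = Rational(32, 9) (P = Add(4, Mul(-1, Mul(Add(16, -52), Pow(Add(-56, -25), -1)))) = Add(4, Mul(-1, Mul(-36, Pow(-81, -1)))) = Add(4, Mul(-1, Mul(-36, Rational(-1, 81)))) = Add(4, Mul(-1, Rational(4, 9))) = Add(4, Rational(-4, 9)) = Rational(32, 9) ≈ 3.5556)
Function('p')(M) = 5 (Function('p')(M) = Add(0, 5) = 5)
Mul(-37, Add(Add(Mul(-22, Pow(N, -1)), Mul(Function('p')(-7), Pow(-56, -1))), P)) = Mul(-37, Add(Add(Mul(-22, Pow(66, -1)), Mul(5, Pow(-56, -1))), Rational(32, 9))) = Mul(-37, Add(Add(Mul(-22, Rational(1, 66)), Mul(5, Rational(-1, 56))), Rational(32, 9))) = Mul(-37, Add(Add(Rational(-1, 3), Rational(-5, 56)), Rational(32, 9))) = Mul(-37, Add(Rational(-71, 168), Rational(32, 9))) = Mul(-37, Rational(1579, 504)) = Rational(-58423, 504)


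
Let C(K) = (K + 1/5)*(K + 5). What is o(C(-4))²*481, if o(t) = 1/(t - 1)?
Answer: 12025/576 ≈ 20.877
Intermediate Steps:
C(K) = (5 + K)*(⅕ + K) (C(K) = (K + ⅕)*(5 + K) = (⅕ + K)*(5 + K) = (5 + K)*(⅕ + K))
o(t) = 1/(-1 + t)
o(C(-4))²*481 = (1/(-1 + (1 + (-4)² + (26/5)*(-4))))²*481 = (1/(-1 + (1 + 16 - 104/5)))²*481 = (1/(-1 - 19/5))²*481 = (1/(-24/5))²*481 = (-5/24)²*481 = (25/576)*481 = 12025/576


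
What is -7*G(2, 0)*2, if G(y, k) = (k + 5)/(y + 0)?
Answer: -35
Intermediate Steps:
G(y, k) = (5 + k)/y
-7*G(2, 0)*2 = -7*(5 + 0)/2*2 = -7*5/2*2 = -35/2*2 = -35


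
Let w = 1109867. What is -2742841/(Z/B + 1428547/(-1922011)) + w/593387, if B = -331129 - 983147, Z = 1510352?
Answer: 1027830913327409031424390/709159502845974157 ≈ 1.4494e+6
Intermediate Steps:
B = -1314276
-2742841/(Z/B + 1428547/(-1922011)) + w/593387 = -2742841/(1510352/(-1314276) + 1428547/(-1922011)) + 1109867/593387 = -2742841/(1510352*(-1/1314276) + 1428547*(-1/1922011)) + 1109867*(1/593387) = -2742841/(-377588/328569 - 1428547/1922011) + 1109867/593387 = -2742841/(-1195104548711/631513232259) + 1109867/593387 = -2742841*(-631513232259/1195104548711) + 1109867/593387 = 1732140385482507819/1195104548711 + 1109867/593387 = 1027830913327409031424390/709159502845974157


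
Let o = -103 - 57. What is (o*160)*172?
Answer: -4403200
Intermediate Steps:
o = -160
(o*160)*172 = -160*160*172 = -25600*172 = -4403200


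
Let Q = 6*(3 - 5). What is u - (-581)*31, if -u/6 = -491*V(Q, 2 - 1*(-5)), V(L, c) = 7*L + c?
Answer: -208831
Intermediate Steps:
Q = -12 (Q = 6*(-2) = -12)
V(L, c) = c + 7*L
u = -226842 (u = -(-2946)*((2 - 1*(-5)) + 7*(-12)) = -(-2946)*((2 + 5) - 84) = -(-2946)*(7 - 84) = -(-2946)*(-77) = -6*37807 = -226842)
u - (-581)*31 = -226842 - (-581)*31 = -226842 - 1*(-18011) = -226842 + 18011 = -208831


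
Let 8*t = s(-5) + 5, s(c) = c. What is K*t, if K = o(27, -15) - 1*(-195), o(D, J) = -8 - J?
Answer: 0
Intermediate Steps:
t = 0 (t = (-5 + 5)/8 = (⅛)*0 = 0)
K = 202 (K = (-8 - 1*(-15)) - 1*(-195) = (-8 + 15) + 195 = 7 + 195 = 202)
K*t = 202*0 = 0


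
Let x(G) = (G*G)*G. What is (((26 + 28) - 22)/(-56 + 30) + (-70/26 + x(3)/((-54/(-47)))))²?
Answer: 259081/676 ≈ 383.26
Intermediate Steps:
x(G) = G³ (x(G) = G²*G = G³)
(((26 + 28) - 22)/(-56 + 30) + (-70/26 + x(3)/((-54/(-47)))))² = (((26 + 28) - 22)/(-56 + 30) + (-70/26 + 3³/((-54/(-47)))))² = ((54 - 22)/(-26) + (-70*1/26 + 27/((-54*(-1/47)))))² = (32*(-1/26) + (-35/13 + 27/(54/47)))² = (-16/13 + (-35/13 + 27*(47/54)))² = (-16/13 + (-35/13 + 47/2))² = (-16/13 + 541/26)² = (509/26)² = 259081/676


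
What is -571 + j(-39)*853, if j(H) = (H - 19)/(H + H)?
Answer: 2468/39 ≈ 63.282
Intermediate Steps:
j(H) = (-19 + H)/(2*H) (j(H) = (-19 + H)/((2*H)) = (-19 + H)*(1/(2*H)) = (-19 + H)/(2*H))
-571 + j(-39)*853 = -571 + ((½)*(-19 - 39)/(-39))*853 = -571 + ((½)*(-1/39)*(-58))*853 = -571 + (29/39)*853 = -571 + 24737/39 = 2468/39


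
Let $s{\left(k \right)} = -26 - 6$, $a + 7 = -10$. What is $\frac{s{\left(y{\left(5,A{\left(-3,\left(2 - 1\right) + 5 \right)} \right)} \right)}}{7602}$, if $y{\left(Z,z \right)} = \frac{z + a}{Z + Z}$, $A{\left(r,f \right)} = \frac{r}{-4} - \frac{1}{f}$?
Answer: $- \frac{16}{3801} \approx -0.0042094$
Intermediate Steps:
$a = -17$ ($a = -7 - 10 = -17$)
$A{\left(r,f \right)} = - \frac{1}{f} - \frac{r}{4}$ ($A{\left(r,f \right)} = r \left(- \frac{1}{4}\right) - \frac{1}{f} = - \frac{r}{4} - \frac{1}{f} = - \frac{1}{f} - \frac{r}{4}$)
$y{\left(Z,z \right)} = \frac{-17 + z}{2 Z}$ ($y{\left(Z,z \right)} = \frac{z - 17}{Z + Z} = \frac{-17 + z}{2 Z}$)
$s{\left(k \right)} = -32$
$\frac{s{\left(y{\left(5,A{\left(-3,\left(2 - 1\right) + 5 \right)} \right)} \right)}}{7602} = - \frac{32}{7602} = \left(-32\right) \frac{1}{7602} = - \frac{16}{3801}$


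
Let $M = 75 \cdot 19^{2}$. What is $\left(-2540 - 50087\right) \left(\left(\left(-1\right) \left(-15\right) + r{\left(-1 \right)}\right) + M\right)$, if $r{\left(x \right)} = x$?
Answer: $-1425612803$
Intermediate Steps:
$M = 27075$ ($M = 75 \cdot 361 = 27075$)
$\left(-2540 - 50087\right) \left(\left(\left(-1\right) \left(-15\right) + r{\left(-1 \right)}\right) + M\right) = \left(-2540 - 50087\right) \left(\left(\left(-1\right) \left(-15\right) - 1\right) + 27075\right) = - 52627 \left(\left(15 - 1\right) + 27075\right) = - 52627 \left(14 + 27075\right) = \left(-52627\right) 27089 = -1425612803$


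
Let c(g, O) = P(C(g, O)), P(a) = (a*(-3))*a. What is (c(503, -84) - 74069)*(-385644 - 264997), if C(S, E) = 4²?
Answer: 48692020517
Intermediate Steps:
C(S, E) = 16
P(a) = -3*a² (P(a) = (-3*a)*a = -3*a²)
c(g, O) = -768 (c(g, O) = -3*16² = -3*256 = -768)
(c(503, -84) - 74069)*(-385644 - 264997) = (-768 - 74069)*(-385644 - 264997) = -74837*(-650641) = 48692020517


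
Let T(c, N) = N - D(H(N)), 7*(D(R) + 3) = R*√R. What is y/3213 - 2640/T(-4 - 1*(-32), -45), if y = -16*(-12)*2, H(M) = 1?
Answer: 3965968/63189 ≈ 62.764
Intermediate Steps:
y = 384 (y = 192*2 = 384)
D(R) = -3 + R^(3/2)/7 (D(R) = -3 + (R*√R)/7 = -3 + R^(3/2)/7)
T(c, N) = 20/7 + N (T(c, N) = N - (-3 + 1^(3/2)/7) = N - (-3 + (⅐)*1) = N - (-3 + ⅐) = N - 1*(-20/7) = N + 20/7 = 20/7 + N)
y/3213 - 2640/T(-4 - 1*(-32), -45) = 384/3213 - 2640/(20/7 - 45) = 384*(1/3213) - 2640/(-295/7) = 128/1071 - 2640*(-7/295) = 128/1071 + 3696/59 = 3965968/63189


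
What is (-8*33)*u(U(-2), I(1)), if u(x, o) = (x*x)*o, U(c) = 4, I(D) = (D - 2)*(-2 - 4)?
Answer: -25344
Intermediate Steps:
I(D) = 12 - 6*D (I(D) = (-2 + D)*(-6) = 12 - 6*D)
u(x, o) = o*x**2 (u(x, o) = x**2*o = o*x**2)
(-8*33)*u(U(-2), I(1)) = (-8*33)*((12 - 6*1)*4**2) = -264*(12 - 6)*16 = -1584*16 = -264*96 = -25344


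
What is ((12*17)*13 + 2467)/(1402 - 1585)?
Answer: -5119/183 ≈ -27.973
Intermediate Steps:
((12*17)*13 + 2467)/(1402 - 1585) = (204*13 + 2467)/(-183) = (2652 + 2467)*(-1/183) = 5119*(-1/183) = -5119/183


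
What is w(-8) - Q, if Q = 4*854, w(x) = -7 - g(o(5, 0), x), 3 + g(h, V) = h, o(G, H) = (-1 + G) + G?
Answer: -3429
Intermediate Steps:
o(G, H) = -1 + 2*G
g(h, V) = -3 + h
w(x) = -13 (w(x) = -7 - (-3 + (-1 + 2*5)) = -7 - (-3 + (-1 + 10)) = -7 - (-3 + 9) = -7 - 1*6 = -7 - 6 = -13)
Q = 3416
w(-8) - Q = -13 - 1*3416 = -13 - 3416 = -3429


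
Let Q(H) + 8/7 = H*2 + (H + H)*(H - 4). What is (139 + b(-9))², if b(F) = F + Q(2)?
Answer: 763876/49 ≈ 15589.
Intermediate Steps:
Q(H) = -8/7 + 2*H + 2*H*(-4 + H) (Q(H) = -8/7 + (H*2 + (H + H)*(H - 4)) = -8/7 + (2*H + (2*H)*(-4 + H)) = -8/7 + (2*H + 2*H*(-4 + H)) = -8/7 + 2*H + 2*H*(-4 + H))
b(F) = -36/7 + F (b(F) = F + (-8/7 - 6*2 + 2*2²) = F + (-8/7 - 12 + 2*4) = F + (-8/7 - 12 + 8) = F - 36/7 = -36/7 + F)
(139 + b(-9))² = (139 + (-36/7 - 9))² = (139 - 99/7)² = (874/7)² = 763876/49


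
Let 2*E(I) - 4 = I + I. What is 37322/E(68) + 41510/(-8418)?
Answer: 77817724/147315 ≈ 528.24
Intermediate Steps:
E(I) = 2 + I (E(I) = 2 + (I + I)/2 = 2 + (2*I)/2 = 2 + I)
37322/E(68) + 41510/(-8418) = 37322/(2 + 68) + 41510/(-8418) = 37322/70 + 41510*(-1/8418) = 37322*(1/70) - 20755/4209 = 18661/35 - 20755/4209 = 77817724/147315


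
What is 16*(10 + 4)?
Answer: 224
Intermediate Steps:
16*(10 + 4) = 16*14 = 224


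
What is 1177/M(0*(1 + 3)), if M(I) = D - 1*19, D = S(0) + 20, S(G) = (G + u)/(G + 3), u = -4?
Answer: -3531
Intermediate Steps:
S(G) = (-4 + G)/(3 + G) (S(G) = (G - 4)/(G + 3) = (-4 + G)/(3 + G))
D = 56/3 (D = (-4 + 0)/(3 + 0) + 20 = -4/3 + 20 = 56/3 ≈ 18.667)
M(I) = -⅓ (M(I) = 56/3 - 1*19 = 56/3 - 19 = -⅓)
1177/M(0*(1 + 3)) = 1177/(-⅓) = 1177*(-3) = -3531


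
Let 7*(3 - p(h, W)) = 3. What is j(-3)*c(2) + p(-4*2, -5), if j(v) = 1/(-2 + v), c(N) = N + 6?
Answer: 34/35 ≈ 0.97143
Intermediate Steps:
c(N) = 6 + N
p(h, W) = 18/7 (p(h, W) = 3 - 1/7*3 = 3 - 3/7 = 18/7)
j(-3)*c(2) + p(-4*2, -5) = (6 + 2)/(-2 - 3) + 18/7 = 8/(-5) + 18/7 = -1/5*8 + 18/7 = -8/5 + 18/7 = 34/35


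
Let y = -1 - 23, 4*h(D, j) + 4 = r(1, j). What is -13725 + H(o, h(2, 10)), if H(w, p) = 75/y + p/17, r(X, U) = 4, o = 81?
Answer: -109825/8 ≈ -13728.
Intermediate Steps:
h(D, j) = 0 (h(D, j) = -1 + (1/4)*4 = -1 + 1 = 0)
y = -24
H(w, p) = -25/8 + p/17 (H(w, p) = 75/(-24) + p/17 = 75*(-1/24) + p*(1/17) = -25/8 + p/17)
-13725 + H(o, h(2, 10)) = -13725 + (-25/8 + (1/17)*0) = -13725 + (-25/8 + 0) = -13725 - 25/8 = -109825/8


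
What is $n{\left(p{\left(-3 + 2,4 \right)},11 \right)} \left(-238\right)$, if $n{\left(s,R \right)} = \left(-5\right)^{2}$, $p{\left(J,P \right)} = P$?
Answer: $-5950$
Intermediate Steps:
$n{\left(s,R \right)} = 25$
$n{\left(p{\left(-3 + 2,4 \right)},11 \right)} \left(-238\right) = 25 \left(-238\right) = -5950$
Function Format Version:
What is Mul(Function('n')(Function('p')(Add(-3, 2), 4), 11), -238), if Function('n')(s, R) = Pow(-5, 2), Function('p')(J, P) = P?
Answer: -5950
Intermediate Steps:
Function('n')(s, R) = 25
Mul(Function('n')(Function('p')(Add(-3, 2), 4), 11), -238) = Mul(25, -238) = -5950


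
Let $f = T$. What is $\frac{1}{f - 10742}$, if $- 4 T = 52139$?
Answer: $- \frac{4}{95107} \approx -4.2058 \cdot 10^{-5}$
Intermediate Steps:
$T = - \frac{52139}{4}$ ($T = \left(- \frac{1}{4}\right) 52139 = - \frac{52139}{4} \approx -13035.0$)
$f = - \frac{52139}{4} \approx -13035.0$
$\frac{1}{f - 10742} = \frac{1}{- \frac{52139}{4} - 10742} = \frac{1}{- \frac{95107}{4}} = - \frac{4}{95107}$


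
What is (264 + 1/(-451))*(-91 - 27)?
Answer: -14049434/451 ≈ -31152.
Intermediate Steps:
(264 + 1/(-451))*(-91 - 27) = (264 - 1/451)*(-118) = (119063/451)*(-118) = -14049434/451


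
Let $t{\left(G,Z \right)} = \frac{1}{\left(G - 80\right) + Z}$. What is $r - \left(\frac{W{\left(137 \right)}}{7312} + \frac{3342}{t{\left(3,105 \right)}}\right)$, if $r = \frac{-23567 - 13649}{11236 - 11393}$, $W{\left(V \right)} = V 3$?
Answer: $- \frac{107151691919}{1147984} \approx -93339.0$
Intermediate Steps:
$W{\left(V \right)} = 3 V$
$t{\left(G,Z \right)} = \frac{1}{-80 + G + Z}$ ($t{\left(G,Z \right)} = \frac{1}{\left(-80 + G\right) + Z} = \frac{1}{-80 + G + Z}$)
$r = \frac{37216}{157}$ ($r = - \frac{37216}{-157} = \left(-37216\right) \left(- \frac{1}{157}\right) = \frac{37216}{157} \approx 237.04$)
$r - \left(\frac{W{\left(137 \right)}}{7312} + \frac{3342}{t{\left(3,105 \right)}}\right) = \frac{37216}{157} - \left(\frac{3 \cdot 137}{7312} + \frac{3342}{\frac{1}{-80 + 3 + 105}}\right) = \frac{37216}{157} - \left(411 \cdot \frac{1}{7312} + \frac{3342}{\frac{1}{28}}\right) = \frac{37216}{157} - \left(\frac{411}{7312} + 3342 \frac{1}{\frac{1}{28}}\right) = \frac{37216}{157} - \left(\frac{411}{7312} + 3342 \cdot 28\right) = \frac{37216}{157} - \left(\frac{411}{7312} + 93576\right) = \frac{37216}{157} - \frac{684228123}{7312} = - \frac{107151691919}{1147984}$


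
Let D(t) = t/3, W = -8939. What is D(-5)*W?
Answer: 44695/3 ≈ 14898.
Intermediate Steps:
D(t) = t/3 (D(t) = t*(⅓) = t/3)
D(-5)*W = ((⅓)*(-5))*(-8939) = -5/3*(-8939) = 44695/3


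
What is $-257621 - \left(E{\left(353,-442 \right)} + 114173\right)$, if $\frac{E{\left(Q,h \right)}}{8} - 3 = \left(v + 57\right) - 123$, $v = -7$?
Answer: $-371234$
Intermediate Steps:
$E{\left(Q,h \right)} = -560$ ($E{\left(Q,h \right)} = 24 + 8 \left(\left(-7 + 57\right) - 123\right) = 24 + 8 \left(50 - 123\right) = 24 + 8 \left(-73\right) = 24 - 584 = -560$)
$-257621 - \left(E{\left(353,-442 \right)} + 114173\right) = -257621 - \left(-560 + 114173\right) = -257621 - 113613 = -371234$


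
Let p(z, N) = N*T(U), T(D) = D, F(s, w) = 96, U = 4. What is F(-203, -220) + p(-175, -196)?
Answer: -688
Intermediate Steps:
p(z, N) = 4*N (p(z, N) = N*4 = 4*N)
F(-203, -220) + p(-175, -196) = 96 + 4*(-196) = 96 - 784 = -688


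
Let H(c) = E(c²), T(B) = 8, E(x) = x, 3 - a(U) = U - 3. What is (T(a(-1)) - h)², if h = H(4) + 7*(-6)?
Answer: 1156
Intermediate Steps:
a(U) = 6 - U (a(U) = 3 - (U - 3) = 3 - (-3 + U) = 3 + (3 - U) = 6 - U)
H(c) = c²
h = -26 (h = 4² + 7*(-6) = 16 - 42 = -26)
(T(a(-1)) - h)² = (8 - 1*(-26))² = (8 + 26)² = 34² = 1156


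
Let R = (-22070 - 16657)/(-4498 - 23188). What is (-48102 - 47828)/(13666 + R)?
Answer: -2655917980/378395603 ≈ -7.0189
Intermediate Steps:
R = 38727/27686 (R = -38727/(-27686) = -38727*(-1/27686) = 38727/27686 ≈ 1.3988)
(-48102 - 47828)/(13666 + R) = (-48102 - 47828)/(13666 + 38727/27686) = -95930/378395603/27686 = -95930*27686/378395603 = -2655917980/378395603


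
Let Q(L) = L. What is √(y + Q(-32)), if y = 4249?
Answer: √4217 ≈ 64.938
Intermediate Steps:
√(y + Q(-32)) = √(4249 - 32) = √4217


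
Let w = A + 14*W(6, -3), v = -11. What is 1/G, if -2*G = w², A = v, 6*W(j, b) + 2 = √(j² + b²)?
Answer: -19863/4 - 8883*√5/4 ≈ -9931.5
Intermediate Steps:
W(j, b) = -⅓ + √(b² + j²)/6 (W(j, b) = -⅓ + √(j² + b²)/6 = -⅓ + √(b² + j²)/6)
A = -11
w = -47/3 + 7*√5 (w = -11 + 14*(-⅓ + √((-3)² + 6²)/6) = -11 + 14*(-⅓ + √(9 + 36)/6) = -11 + 14*(-⅓ + √45/6) = -11 + 14*(-⅓ + (3*√5)/6) = -11 + 14*(-⅓ + √5/2) = -11 + (-14/3 + 7*√5) = -47/3 + 7*√5 ≈ -0.014191)
G = -(-47/3 + 7*√5)²/2 ≈ -0.00010069
1/G = 1/(-2207/9 + 329*√5/3)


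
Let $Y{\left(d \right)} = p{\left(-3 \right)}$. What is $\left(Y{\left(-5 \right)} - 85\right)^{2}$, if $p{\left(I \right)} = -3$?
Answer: $7744$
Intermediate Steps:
$Y{\left(d \right)} = -3$
$\left(Y{\left(-5 \right)} - 85\right)^{2} = \left(-3 - 85\right)^{2} = \left(-88\right)^{2} = 7744$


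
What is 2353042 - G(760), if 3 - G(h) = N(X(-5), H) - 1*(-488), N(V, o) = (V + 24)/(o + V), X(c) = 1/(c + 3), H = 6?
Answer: 25888844/11 ≈ 2.3535e+6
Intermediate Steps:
X(c) = 1/(3 + c)
N(V, o) = (24 + V)/(V + o)
G(h) = -5382/11 (G(h) = 3 - ((24 + 1/(3 - 5))/(1/(3 - 5) + 6) - 1*(-488)) = 3 - ((24 + 1/(-2))/(1/(-2) + 6) + 488) = 3 - ((24 - ½)/(-½ + 6) + 488) = 3 - ((47/2)/(11/2) + 488) = 3 - ((2/11)*(47/2) + 488) = 3 - (47/11 + 488) = 3 - 1*5415/11 = 3 - 5415/11 = -5382/11)
2353042 - G(760) = 2353042 - 1*(-5382/11) = 2353042 + 5382/11 = 25888844/11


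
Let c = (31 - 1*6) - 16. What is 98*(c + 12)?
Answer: 2058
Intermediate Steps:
c = 9 (c = (31 - 6) - 16 = 25 - 16 = 9)
98*(c + 12) = 98*(9 + 12) = 98*21 = 2058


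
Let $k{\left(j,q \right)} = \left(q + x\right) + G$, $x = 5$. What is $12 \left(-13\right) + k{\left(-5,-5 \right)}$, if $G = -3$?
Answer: $-159$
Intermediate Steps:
$k{\left(j,q \right)} = 2 + q$ ($k{\left(j,q \right)} = \left(q + 5\right) - 3 = \left(5 + q\right) - 3 = 2 + q$)
$12 \left(-13\right) + k{\left(-5,-5 \right)} = 12 \left(-13\right) + \left(2 - 5\right) = -156 - 3 = -159$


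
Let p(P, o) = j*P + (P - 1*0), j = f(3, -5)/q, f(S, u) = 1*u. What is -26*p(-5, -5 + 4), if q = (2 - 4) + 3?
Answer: -520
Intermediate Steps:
f(S, u) = u
q = 1 (q = -2 + 3 = 1)
j = -5 (j = -5/1 = -5*1 = -5)
p(P, o) = -4*P (p(P, o) = -5*P + (P - 1*0) = -5*P + (P + 0) = -5*P + P = -4*P)
-26*p(-5, -5 + 4) = -(-104)*(-5) = -26*20 = -520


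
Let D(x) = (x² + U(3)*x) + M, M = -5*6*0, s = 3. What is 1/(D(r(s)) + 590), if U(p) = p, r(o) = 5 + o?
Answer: 1/678 ≈ 0.0014749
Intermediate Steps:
M = 0 (M = -30*0 = 0)
D(x) = x² + 3*x (D(x) = (x² + 3*x) + 0 = x² + 3*x)
1/(D(r(s)) + 590) = 1/((5 + 3)*(3 + (5 + 3)) + 590) = 1/(8*(3 + 8) + 590) = 1/(8*11 + 590) = 1/(88 + 590) = 1/678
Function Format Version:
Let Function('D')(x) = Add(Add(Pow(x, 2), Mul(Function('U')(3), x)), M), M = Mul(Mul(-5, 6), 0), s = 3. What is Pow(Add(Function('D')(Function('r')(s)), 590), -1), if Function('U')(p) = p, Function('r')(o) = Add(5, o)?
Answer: Rational(1, 678) ≈ 0.0014749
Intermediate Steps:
M = 0 (M = Mul(-30, 0) = 0)
Function('D')(x) = Add(Pow(x, 2), Mul(3, x)) (Function('D')(x) = Add(Add(Pow(x, 2), Mul(3, x)), 0) = Add(Pow(x, 2), Mul(3, x)))
Pow(Add(Function('D')(Function('r')(s)), 590), -1) = Pow(Add(Mul(Add(5, 3), Add(3, Add(5, 3))), 590), -1) = Pow(Add(Mul(8, Add(3, 8)), 590), -1) = Pow(Add(Mul(8, 11), 590), -1) = Pow(Add(88, 590), -1) = Pow(678, -1) = Rational(1, 678)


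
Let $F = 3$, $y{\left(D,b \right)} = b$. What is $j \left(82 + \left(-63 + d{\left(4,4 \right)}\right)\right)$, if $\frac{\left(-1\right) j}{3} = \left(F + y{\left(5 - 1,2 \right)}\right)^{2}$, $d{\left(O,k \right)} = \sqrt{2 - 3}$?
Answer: $-1425 - 75 i \approx -1425.0 - 75.0 i$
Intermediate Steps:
$d{\left(O,k \right)} = i$ ($d{\left(O,k \right)} = \sqrt{-1} = i$)
$j = -75$ ($j = - 3 \left(3 + 2\right)^{2} = - 3 \cdot 5^{2} = \left(-3\right) 25 = -75$)
$j \left(82 + \left(-63 + d{\left(4,4 \right)}\right)\right) = - 75 \left(82 - \left(63 - i\right)\right) = - 75 \left(19 + i\right) = -1425 - 75 i$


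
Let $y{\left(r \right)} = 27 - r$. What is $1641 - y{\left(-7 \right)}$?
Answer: $1607$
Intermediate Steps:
$1641 - y{\left(-7 \right)} = 1641 - \left(27 - -7\right) = 1641 - \left(27 + 7\right) = 1641 - 34 = 1607$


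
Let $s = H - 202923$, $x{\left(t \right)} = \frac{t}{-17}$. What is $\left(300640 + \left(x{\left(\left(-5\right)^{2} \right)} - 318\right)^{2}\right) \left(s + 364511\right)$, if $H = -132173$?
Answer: $\frac{3423338908215}{289} \approx 1.1845 \cdot 10^{10}$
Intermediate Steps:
$x{\left(t \right)} = - \frac{t}{17}$ ($x{\left(t \right)} = t \left(- \frac{1}{17}\right) = - \frac{t}{17}$)
$s = -335096$ ($s = -132173 - 202923 = -335096$)
$\left(300640 + \left(x{\left(\left(-5\right)^{2} \right)} - 318\right)^{2}\right) \left(s + 364511\right) = \left(300640 + \left(- \frac{\left(-5\right)^{2}}{17} - 318\right)^{2}\right) \left(-335096 + 364511\right) = \left(300640 + \left(\left(- \frac{1}{17}\right) 25 - 318\right)^{2}\right) 29415 = \left(300640 + \left(- \frac{25}{17} - 318\right)^{2}\right) 29415 = \left(300640 + \left(- \frac{5431}{17}\right)^{2}\right) 29415 = \left(300640 + \frac{29495761}{289}\right) 29415 = \frac{116380721}{289} \cdot 29415 = \frac{3423338908215}{289}$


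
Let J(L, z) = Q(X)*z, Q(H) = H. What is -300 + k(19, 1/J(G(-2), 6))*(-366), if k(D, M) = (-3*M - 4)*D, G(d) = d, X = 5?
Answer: 141057/5 ≈ 28211.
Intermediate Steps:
J(L, z) = 5*z
k(D, M) = D*(-4 - 3*M) (k(D, M) = (-4 - 3*M)*D = D*(-4 - 3*M))
-300 + k(19, 1/J(G(-2), 6))*(-366) = -300 - 1*19*(4 + 3/((5*6)))*(-366) = -300 - 1*19*(4 + 3/30)*(-366) = -300 - 1*19*(4 + 3*(1/30))*(-366) = -300 - 1*19*(4 + ⅒)*(-366) = -300 - 1*19*41/10*(-366) = -300 - 779/10*(-366) = -300 + 142557/5 = 141057/5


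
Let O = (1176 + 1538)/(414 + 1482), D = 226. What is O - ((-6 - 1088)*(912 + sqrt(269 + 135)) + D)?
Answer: 945633253/948 + 2188*sqrt(101) ≈ 1.0195e+6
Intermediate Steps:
O = 1357/948 (O = 2714/1896 = 2714*(1/1896) = 1357/948 ≈ 1.4314)
O - ((-6 - 1088)*(912 + sqrt(269 + 135)) + D) = 1357/948 - ((-6 - 1088)*(912 + sqrt(269 + 135)) + 226) = 1357/948 - (-1094*(912 + sqrt(404)) + 226) = 1357/948 - (-1094*(912 + 2*sqrt(101)) + 226) = 1357/948 - ((-997728 - 2188*sqrt(101)) + 226) = 1357/948 - (-997502 - 2188*sqrt(101)) = 1357/948 + (997502 + 2188*sqrt(101)) = 945633253/948 + 2188*sqrt(101)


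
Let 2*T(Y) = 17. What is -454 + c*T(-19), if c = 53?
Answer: -7/2 ≈ -3.5000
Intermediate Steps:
T(Y) = 17/2 (T(Y) = (1/2)*17 = 17/2)
-454 + c*T(-19) = -454 + 53*(17/2) = -454 + 901/2 = -7/2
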